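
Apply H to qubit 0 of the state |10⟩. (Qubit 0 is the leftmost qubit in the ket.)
1/√2|00⟩ - 1/√2|10⟩

H on qubit 0 mixes each pair of kets that differ only in qubit 0: amplitudes (a, b) of (|…0…⟩, |…1…⟩) become ((a + b)/√2, (a − b)/√2). Kets absent from the input have amplitude 0.
(|00⟩, |10⟩): (a, b) = (0, 1) → (1/√2, -1/√2)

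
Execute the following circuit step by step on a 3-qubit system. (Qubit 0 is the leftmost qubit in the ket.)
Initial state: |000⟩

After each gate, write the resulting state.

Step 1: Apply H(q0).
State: 1/√2|000⟩ + 1/√2|100⟩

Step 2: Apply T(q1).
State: 1/√2|000⟩ + 1/√2|100⟩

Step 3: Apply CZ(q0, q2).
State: 1/√2|000⟩ + 1/√2|100⟩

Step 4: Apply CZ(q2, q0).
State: 1/√2|000⟩ + 1/√2|100⟩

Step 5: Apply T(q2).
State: 1/√2|000⟩ + 1/√2|100⟩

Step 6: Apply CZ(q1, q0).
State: 1/√2|000⟩ + 1/√2|100⟩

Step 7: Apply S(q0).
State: 1/√2|000⟩ + (1/√2)i|100⟩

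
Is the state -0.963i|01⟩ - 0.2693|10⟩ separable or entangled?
Entangled

Writing the state as a|00⟩ + b|01⟩ + c|10⟩ + d|11⟩, it is a product state iff ad − bc = 0.
Here (a, b, c, d) = (0, -0.963i, -0.2693, 0): ad − bc = (0)(0) − (-0.963i)(-0.2693) = -0.2593i ≠ 0, so the state is entangled.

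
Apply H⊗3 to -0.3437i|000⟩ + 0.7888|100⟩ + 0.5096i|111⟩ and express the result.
(0.2789 + 0.05865i)|000⟩ + (0.2789 - 0.3017i)|001⟩ + (0.2789 - 0.3017i)|010⟩ + (0.2789 + 0.05865i)|011⟩ + (-0.2789 - 0.3017i)|100⟩ + (-0.2789 + 0.05865i)|101⟩ + (-0.2789 + 0.05865i)|110⟩ + (-0.2789 - 0.3017i)|111⟩

H⊗3 gives amp(|y⟩) = (1/2√2) Σ_x (−1)^(x·y) amp(|x⟩), where x·y is the number of positions in which both x and y have a 1.
|000⟩: (-0.3437i + 0.7888 + 0.5096i)/(2√2) = (0.2789 + 0.05865i)
|001⟩: (-0.3437i + 0.7888 - 0.5096i)/(2√2) = (0.2789 - 0.3017i)
|010⟩: (-0.3437i + 0.7888 - 0.5096i)/(2√2) = (0.2789 - 0.3017i)
|011⟩: (-0.3437i + 0.7888 + 0.5096i)/(2√2) = (0.2789 + 0.05865i)
|100⟩: (-0.3437i - 0.7888 - 0.5096i)/(2√2) = (-0.2789 - 0.3017i)
|101⟩: (-0.3437i - 0.7888 + 0.5096i)/(2√2) = (-0.2789 + 0.05865i)
|110⟩: (-0.3437i - 0.7888 + 0.5096i)/(2√2) = (-0.2789 + 0.05865i)
|111⟩: (-0.3437i - 0.7888 - 0.5096i)/(2√2) = (-0.2789 - 0.3017i)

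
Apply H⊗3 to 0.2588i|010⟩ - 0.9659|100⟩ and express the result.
(-0.3415 + 0.0915i)|000⟩ + (-0.3415 + 0.0915i)|001⟩ + (-0.3415 - 0.0915i)|010⟩ + (-0.3415 - 0.0915i)|011⟩ + (0.3415 + 0.0915i)|100⟩ + (0.3415 + 0.0915i)|101⟩ + (0.3415 - 0.0915i)|110⟩ + (0.3415 - 0.0915i)|111⟩

H⊗3 gives amp(|y⟩) = (1/2√2) Σ_x (−1)^(x·y) amp(|x⟩), where x·y is the number of positions in which both x and y have a 1.
|000⟩: (0.2588i - 0.9659)/(2√2) = (-0.3415 + 0.0915i)
|001⟩: (0.2588i - 0.9659)/(2√2) = (-0.3415 + 0.0915i)
|010⟩: (-0.2588i - 0.9659)/(2√2) = (-0.3415 - 0.0915i)
|011⟩: (-0.2588i - 0.9659)/(2√2) = (-0.3415 - 0.0915i)
|100⟩: (0.2588i + 0.9659)/(2√2) = (0.3415 + 0.0915i)
|101⟩: (0.2588i + 0.9659)/(2√2) = (0.3415 + 0.0915i)
|110⟩: (-0.2588i + 0.9659)/(2√2) = (0.3415 - 0.0915i)
|111⟩: (-0.2588i + 0.9659)/(2√2) = (0.3415 - 0.0915i)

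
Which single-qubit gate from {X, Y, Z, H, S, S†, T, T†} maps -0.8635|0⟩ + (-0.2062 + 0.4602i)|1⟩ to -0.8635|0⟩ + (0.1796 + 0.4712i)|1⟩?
T†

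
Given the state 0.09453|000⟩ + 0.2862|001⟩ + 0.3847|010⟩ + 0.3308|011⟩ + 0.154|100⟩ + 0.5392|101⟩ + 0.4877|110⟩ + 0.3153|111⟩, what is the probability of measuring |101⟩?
0.2907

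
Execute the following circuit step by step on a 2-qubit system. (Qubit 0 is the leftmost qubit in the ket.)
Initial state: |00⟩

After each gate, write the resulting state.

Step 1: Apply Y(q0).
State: i|10⟩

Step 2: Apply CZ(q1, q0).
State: i|10⟩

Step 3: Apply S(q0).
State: -|10⟩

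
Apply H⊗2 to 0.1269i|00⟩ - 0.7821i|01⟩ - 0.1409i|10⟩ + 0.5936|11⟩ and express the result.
(0.2968 - 0.3981i)|00⟩ + (-0.2968 + 0.3841i)|01⟩ + (-0.2968 - 0.2572i)|10⟩ + (0.2968 + 0.525i)|11⟩

H⊗2 gives amp(|y⟩) = (1/2) Σ_x (−1)^(x·y) amp(|x⟩), where x·y is the number of positions in which both x and y have a 1.
|00⟩: (0.1269i - 0.7821i - 0.1409i + 0.5936)/2 = (0.2968 - 0.3981i)
|01⟩: (0.1269i + 0.7821i - 0.1409i - 0.5936)/2 = (-0.2968 + 0.3841i)
|10⟩: (0.1269i - 0.7821i + 0.1409i - 0.5936)/2 = (-0.2968 - 0.2572i)
|11⟩: (0.1269i + 0.7821i + 0.1409i + 0.5936)/2 = (0.2968 + 0.525i)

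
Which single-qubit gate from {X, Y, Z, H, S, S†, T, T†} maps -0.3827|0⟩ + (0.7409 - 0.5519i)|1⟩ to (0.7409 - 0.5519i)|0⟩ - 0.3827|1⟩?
X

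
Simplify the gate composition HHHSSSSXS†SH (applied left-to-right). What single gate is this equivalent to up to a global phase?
Z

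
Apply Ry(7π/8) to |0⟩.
0.1951|0⟩ + 0.9808|1⟩

Ry(7π/8) = [[cos(θ/2), −sin(θ/2)], [sin(θ/2), cos(θ/2)]]; θ = 7π/8, cos(θ/2) ≈ 0.19509, sin(θ/2) ≈ 0.980785.
With a = amp(|0⟩) = 1 and b = amp(|1⟩) = 0:
new amp(|0⟩) = (0.19509)·a + (-0.980785)·b = 0.1951
new amp(|1⟩) = (0.980785)·a + (0.19509)·b = 0.9808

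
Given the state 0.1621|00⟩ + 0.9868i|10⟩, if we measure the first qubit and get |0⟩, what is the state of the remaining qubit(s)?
|0⟩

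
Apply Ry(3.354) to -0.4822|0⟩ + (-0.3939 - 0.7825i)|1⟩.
(0.4428 + 0.7781i)|0⟩ + (-0.4377 + 0.08295i)|1⟩

Ry(3.354) = [[cos(θ/2), −sin(θ/2)], [sin(θ/2), cos(θ/2)]]; θ = 3.354, cos(θ/2) ≈ -0.106004, sin(θ/2) ≈ 0.994366.
With a = amp(|0⟩) = -0.4822 and b = amp(|1⟩) = (-0.3939 - 0.7825i):
new amp(|0⟩) = (-0.106004)·a + (-0.994366)·b = (0.4428 + 0.7781i)
new amp(|1⟩) = (0.994366)·a + (-0.106004)·b = (-0.4377 + 0.08295i)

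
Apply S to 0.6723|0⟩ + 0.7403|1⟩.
0.6723|0⟩ + 0.7403i|1⟩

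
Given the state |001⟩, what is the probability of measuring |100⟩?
0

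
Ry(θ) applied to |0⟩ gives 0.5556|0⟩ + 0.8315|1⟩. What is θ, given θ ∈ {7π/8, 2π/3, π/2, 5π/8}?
5π/8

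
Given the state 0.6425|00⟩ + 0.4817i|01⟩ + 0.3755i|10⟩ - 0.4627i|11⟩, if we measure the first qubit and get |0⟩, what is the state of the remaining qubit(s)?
0.8001|0⟩ + 0.5999i|1⟩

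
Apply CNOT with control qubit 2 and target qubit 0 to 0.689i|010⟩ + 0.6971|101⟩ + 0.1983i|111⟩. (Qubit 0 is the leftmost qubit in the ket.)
0.6971|001⟩ + 0.689i|010⟩ + 0.1983i|011⟩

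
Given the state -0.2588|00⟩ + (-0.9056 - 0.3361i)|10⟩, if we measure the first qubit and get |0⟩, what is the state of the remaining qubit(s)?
-|0⟩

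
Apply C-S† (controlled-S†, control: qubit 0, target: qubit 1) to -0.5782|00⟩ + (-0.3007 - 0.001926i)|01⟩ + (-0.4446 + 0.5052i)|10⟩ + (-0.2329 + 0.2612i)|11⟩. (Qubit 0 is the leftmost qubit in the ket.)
-0.5782|00⟩ + (-0.3007 - 0.001926i)|01⟩ + (-0.4446 + 0.5052i)|10⟩ + (0.2612 + 0.2329i)|11⟩

C-S† leaves the control-|0⟩ kets |00⟩, |01⟩ unchanged and applies S† to qubit 1 on the control-|1⟩ pair (|10⟩, |11⟩).
S† = [[1, 0], [0, -i]].
With a = amp(|10⟩) = (-0.4446 + 0.5052i) and b = amp(|11⟩) = (-0.2329 + 0.2612i):
new amp(|10⟩) = (1)·a = (-0.4446 + 0.5052i)
new amp(|11⟩) = (-i)·b = (0.2612 + 0.2329i)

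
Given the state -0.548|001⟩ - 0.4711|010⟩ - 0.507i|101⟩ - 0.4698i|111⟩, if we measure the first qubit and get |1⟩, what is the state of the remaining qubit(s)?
-0.7335i|01⟩ - 0.6797i|11⟩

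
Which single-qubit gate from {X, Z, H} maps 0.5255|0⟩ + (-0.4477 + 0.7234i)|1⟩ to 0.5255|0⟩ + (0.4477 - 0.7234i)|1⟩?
Z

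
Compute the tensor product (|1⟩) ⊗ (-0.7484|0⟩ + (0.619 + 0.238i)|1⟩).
-0.7484|10⟩ + (0.619 + 0.238i)|11⟩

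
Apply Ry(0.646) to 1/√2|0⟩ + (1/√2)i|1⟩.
(0.6705 - 0.2244i)|0⟩ + (0.2244 + 0.6705i)|1⟩

Ry(0.646) = [[cos(θ/2), −sin(θ/2)], [sin(θ/2), cos(θ/2)]]; θ = 0.646, cos(θ/2) ≈ 0.948287, sin(θ/2) ≈ 0.317413.
With a = amp(|0⟩) = 1/√2 and b = amp(|1⟩) = (1/√2)i:
new amp(|0⟩) = (0.948287)·a + (-0.317413)·b = (0.6705 - 0.2244i)
new amp(|1⟩) = (0.317413)·a + (0.948287)·b = (0.2244 + 0.6705i)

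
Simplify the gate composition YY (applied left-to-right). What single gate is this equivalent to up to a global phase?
I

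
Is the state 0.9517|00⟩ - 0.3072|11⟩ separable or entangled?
Entangled

Writing the state as a|00⟩ + b|01⟩ + c|10⟩ + d|11⟩, it is a product state iff ad − bc = 0.
Here (a, b, c, d) = (0.9517, 0, 0, -0.3072): ad − bc = (0.9517)(-0.3072) − (0)(0) = -0.2924 ≠ 0, so the state is entangled.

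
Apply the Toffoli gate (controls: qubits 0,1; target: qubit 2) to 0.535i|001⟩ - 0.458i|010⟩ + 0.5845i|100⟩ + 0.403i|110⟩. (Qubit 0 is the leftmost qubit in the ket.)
0.535i|001⟩ - 0.458i|010⟩ + 0.5845i|100⟩ + 0.403i|111⟩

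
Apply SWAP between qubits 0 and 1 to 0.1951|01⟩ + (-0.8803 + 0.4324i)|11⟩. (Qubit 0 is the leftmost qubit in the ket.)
0.1951|10⟩ + (-0.8803 + 0.4324i)|11⟩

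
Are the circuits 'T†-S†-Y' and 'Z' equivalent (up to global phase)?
No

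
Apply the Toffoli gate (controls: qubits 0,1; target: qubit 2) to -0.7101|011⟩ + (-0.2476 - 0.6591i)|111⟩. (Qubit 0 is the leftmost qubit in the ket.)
-0.7101|011⟩ + (-0.2476 - 0.6591i)|110⟩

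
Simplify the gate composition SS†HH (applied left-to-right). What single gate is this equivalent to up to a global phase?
I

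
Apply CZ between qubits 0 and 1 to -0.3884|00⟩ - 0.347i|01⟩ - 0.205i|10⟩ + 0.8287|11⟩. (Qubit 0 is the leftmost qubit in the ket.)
-0.3884|00⟩ - 0.347i|01⟩ - 0.205i|10⟩ - 0.8287|11⟩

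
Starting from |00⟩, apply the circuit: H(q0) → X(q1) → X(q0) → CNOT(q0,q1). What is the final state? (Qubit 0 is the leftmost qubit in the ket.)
1/√2|01⟩ + 1/√2|10⟩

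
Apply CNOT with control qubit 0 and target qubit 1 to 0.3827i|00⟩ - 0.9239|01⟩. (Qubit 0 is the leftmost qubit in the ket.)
0.3827i|00⟩ - 0.9239|01⟩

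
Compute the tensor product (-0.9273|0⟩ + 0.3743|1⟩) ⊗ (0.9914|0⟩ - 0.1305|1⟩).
-0.9193|00⟩ + 0.121|01⟩ + 0.3711|10⟩ - 0.04885|11⟩

amp(|b₁b₂…⟩) = product of the factor amplitudes for bits b₁, b₂, …; only kets whose every factor amplitude is nonzero survive.
|00⟩: (-0.9273)(0.9914) = -0.9193
|01⟩: (-0.9273)(-0.1305) = 0.121
|10⟩: (0.3743)(0.9914) = 0.3711
|11⟩: (0.3743)(-0.1305) = -0.04885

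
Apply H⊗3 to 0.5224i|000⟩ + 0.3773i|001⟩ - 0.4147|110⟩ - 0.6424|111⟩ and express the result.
(-0.3737 + 0.3181i)|000⟩ + (0.0805 + 0.0513i)|001⟩ + (0.3737 + 0.3181i)|010⟩ + (-0.0805 + 0.0513i)|011⟩ + (0.3737 + 0.3181i)|100⟩ + (-0.0805 + 0.0513i)|101⟩ + (-0.3737 + 0.3181i)|110⟩ + (0.0805 + 0.0513i)|111⟩

H⊗3 gives amp(|y⟩) = (1/2√2) Σ_x (−1)^(x·y) amp(|x⟩), where x·y is the number of positions in which both x and y have a 1.
|000⟩: (0.5224i + 0.3773i - 0.4147 - 0.6424)/(2√2) = (-0.3737 + 0.3181i)
|001⟩: (0.5224i - 0.3773i - 0.4147 + 0.6424)/(2√2) = (0.0805 + 0.0513i)
|010⟩: (0.5224i + 0.3773i + 0.4147 + 0.6424)/(2√2) = (0.3737 + 0.3181i)
|011⟩: (0.5224i - 0.3773i + 0.4147 - 0.6424)/(2√2) = (-0.0805 + 0.0513i)
|100⟩: (0.5224i + 0.3773i + 0.4147 + 0.6424)/(2√2) = (0.3737 + 0.3181i)
|101⟩: (0.5224i - 0.3773i + 0.4147 - 0.6424)/(2√2) = (-0.0805 + 0.0513i)
|110⟩: (0.5224i + 0.3773i - 0.4147 - 0.6424)/(2√2) = (-0.3737 + 0.3181i)
|111⟩: (0.5224i - 0.3773i - 0.4147 + 0.6424)/(2√2) = (0.0805 + 0.0513i)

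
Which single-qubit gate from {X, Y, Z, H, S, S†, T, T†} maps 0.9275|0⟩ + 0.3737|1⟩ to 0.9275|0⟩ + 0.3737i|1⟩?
S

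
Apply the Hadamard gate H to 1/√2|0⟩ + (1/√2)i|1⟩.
(1/2 + (1/2)i)|0⟩ + (1/2 - (1/2)i)|1⟩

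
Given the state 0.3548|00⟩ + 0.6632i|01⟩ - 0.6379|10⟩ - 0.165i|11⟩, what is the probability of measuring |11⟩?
0.02723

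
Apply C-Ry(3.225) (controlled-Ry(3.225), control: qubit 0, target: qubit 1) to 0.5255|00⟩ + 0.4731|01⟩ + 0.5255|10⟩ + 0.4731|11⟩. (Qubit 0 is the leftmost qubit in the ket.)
0.5255|00⟩ + 0.4731|01⟩ - 0.4946|10⟩ + 0.5053|11⟩

C-Ry(3.225) leaves the control-|0⟩ kets |00⟩, |01⟩ unchanged and applies Ry(3.225) to qubit 1 on the control-|1⟩ pair (|10⟩, |11⟩).
Ry(3.225) = [[cos(θ/2), −sin(θ/2)], [sin(θ/2), cos(θ/2)]]; θ = 3.225, cos(θ/2) ≈ -0.0416916, sin(θ/2) ≈ 0.999131.
With a = amp(|10⟩) = 0.5255 and b = amp(|11⟩) = 0.4731:
new amp(|10⟩) = (-0.0416916)·a + (-0.999131)·b = -0.4946
new amp(|11⟩) = (0.999131)·a + (-0.0416916)·b = 0.5053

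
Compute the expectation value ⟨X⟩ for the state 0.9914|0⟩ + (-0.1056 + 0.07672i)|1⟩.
-0.2094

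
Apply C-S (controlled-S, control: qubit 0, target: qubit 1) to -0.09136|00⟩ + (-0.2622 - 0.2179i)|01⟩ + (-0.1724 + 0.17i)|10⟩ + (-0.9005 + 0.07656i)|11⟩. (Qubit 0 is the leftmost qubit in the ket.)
-0.09136|00⟩ + (-0.2622 - 0.2179i)|01⟩ + (-0.1724 + 0.17i)|10⟩ + (-0.07656 - 0.9005i)|11⟩

C-S leaves the control-|0⟩ kets |00⟩, |01⟩ unchanged and applies S to qubit 1 on the control-|1⟩ pair (|10⟩, |11⟩).
S = [[1, 0], [0, i]].
With a = amp(|10⟩) = (-0.1724 + 0.17i) and b = amp(|11⟩) = (-0.9005 + 0.07656i):
new amp(|10⟩) = (1)·a = (-0.1724 + 0.17i)
new amp(|11⟩) = (i)·b = (-0.07656 - 0.9005i)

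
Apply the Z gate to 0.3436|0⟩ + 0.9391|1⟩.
0.3436|0⟩ - 0.9391|1⟩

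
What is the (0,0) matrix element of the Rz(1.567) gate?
(0.7084 - 0.7058i)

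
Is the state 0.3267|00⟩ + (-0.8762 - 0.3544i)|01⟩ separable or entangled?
Separable

Writing the state as a|00⟩ + b|01⟩ + c|10⟩ + d|11⟩, it is a product state iff ad − bc = 0.
Here (a, b, c, d) = (0.3267, (-0.8762 - 0.3544i), 0, 0): ad − bc = (0.3267)(0) − (-0.8762 - 0.3544i)(0) = 0, so the state is separable.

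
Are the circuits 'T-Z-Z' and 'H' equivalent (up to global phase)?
No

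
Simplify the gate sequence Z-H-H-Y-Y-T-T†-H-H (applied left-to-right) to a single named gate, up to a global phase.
Z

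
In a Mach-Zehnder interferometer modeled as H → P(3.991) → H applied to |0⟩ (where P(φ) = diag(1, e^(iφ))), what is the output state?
(0.1698 - 0.3754i)|0⟩ + (0.8302 + 0.3754i)|1⟩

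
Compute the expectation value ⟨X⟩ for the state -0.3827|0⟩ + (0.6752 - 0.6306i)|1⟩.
-0.5168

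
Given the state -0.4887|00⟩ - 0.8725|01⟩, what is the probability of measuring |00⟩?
0.2388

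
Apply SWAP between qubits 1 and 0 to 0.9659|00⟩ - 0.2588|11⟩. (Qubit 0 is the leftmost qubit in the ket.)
0.9659|00⟩ - 0.2588|11⟩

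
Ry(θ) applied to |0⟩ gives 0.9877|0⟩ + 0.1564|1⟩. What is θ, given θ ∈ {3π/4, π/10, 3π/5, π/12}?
π/10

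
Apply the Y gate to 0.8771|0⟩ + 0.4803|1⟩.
-0.4803i|0⟩ + 0.8771i|1⟩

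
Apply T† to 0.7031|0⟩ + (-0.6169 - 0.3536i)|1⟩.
0.7031|0⟩ + (-0.6862 + 0.1862i)|1⟩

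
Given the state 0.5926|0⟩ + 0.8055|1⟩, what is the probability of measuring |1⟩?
0.6488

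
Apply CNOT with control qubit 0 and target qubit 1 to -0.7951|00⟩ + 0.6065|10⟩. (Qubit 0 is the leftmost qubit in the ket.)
-0.7951|00⟩ + 0.6065|11⟩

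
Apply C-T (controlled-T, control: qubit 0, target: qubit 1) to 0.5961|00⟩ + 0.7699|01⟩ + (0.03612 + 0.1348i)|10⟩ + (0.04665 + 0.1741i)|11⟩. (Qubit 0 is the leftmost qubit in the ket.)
0.5961|00⟩ + 0.7699|01⟩ + (0.03612 + 0.1348i)|10⟩ + (-0.09012 + 0.1561i)|11⟩

C-T leaves the control-|0⟩ kets |00⟩, |01⟩ unchanged and applies T to qubit 1 on the control-|1⟩ pair (|10⟩, |11⟩).
T = [[1, 0], [0, (1/√2 + (1/√2)i)]].
With a = amp(|10⟩) = (0.03612 + 0.1348i) and b = amp(|11⟩) = (0.04665 + 0.1741i):
new amp(|10⟩) = (1)·a = (0.03612 + 0.1348i)
new amp(|11⟩) = (1/√2 + (1/√2)i)·b = (-0.09012 + 0.1561i)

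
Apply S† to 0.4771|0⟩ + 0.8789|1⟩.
0.4771|0⟩ - 0.8789i|1⟩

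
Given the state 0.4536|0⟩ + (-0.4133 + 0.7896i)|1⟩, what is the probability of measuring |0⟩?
0.2058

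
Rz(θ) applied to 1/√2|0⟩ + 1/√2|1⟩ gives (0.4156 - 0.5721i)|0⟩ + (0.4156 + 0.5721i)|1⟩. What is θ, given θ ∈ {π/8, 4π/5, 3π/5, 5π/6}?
3π/5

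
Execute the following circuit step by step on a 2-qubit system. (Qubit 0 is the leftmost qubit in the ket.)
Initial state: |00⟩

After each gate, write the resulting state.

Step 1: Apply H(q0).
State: 1/√2|00⟩ + 1/√2|10⟩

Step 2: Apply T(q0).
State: 1/√2|00⟩ + (1/2 + (1/2)i)|10⟩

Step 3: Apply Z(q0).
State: 1/√2|00⟩ + (-1/2 - (1/2)i)|10⟩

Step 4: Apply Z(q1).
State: 1/√2|00⟩ + (-1/2 - (1/2)i)|10⟩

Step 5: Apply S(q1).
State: 1/√2|00⟩ + (-1/2 - (1/2)i)|10⟩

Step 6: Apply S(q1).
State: 1/√2|00⟩ + (-1/2 - (1/2)i)|10⟩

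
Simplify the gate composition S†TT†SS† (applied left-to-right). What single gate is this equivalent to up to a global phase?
S†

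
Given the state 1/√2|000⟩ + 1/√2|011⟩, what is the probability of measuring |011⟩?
1/2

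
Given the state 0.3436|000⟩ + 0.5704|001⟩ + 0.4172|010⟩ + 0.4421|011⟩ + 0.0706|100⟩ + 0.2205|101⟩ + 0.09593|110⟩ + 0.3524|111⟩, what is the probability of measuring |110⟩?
0.009203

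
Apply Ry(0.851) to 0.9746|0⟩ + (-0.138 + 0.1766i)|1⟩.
(0.9447 - 0.0729i)|0⟩ + (0.2766 + 0.1609i)|1⟩

Ry(0.851) = [[cos(θ/2), −sin(θ/2)], [sin(θ/2), cos(θ/2)]]; θ = 0.851, cos(θ/2) ≈ 0.910832, sin(θ/2) ≈ 0.412776.
With a = amp(|0⟩) = 0.9746 and b = amp(|1⟩) = (-0.138 + 0.1766i):
new amp(|0⟩) = (0.910832)·a + (-0.412776)·b = (0.9447 - 0.0729i)
new amp(|1⟩) = (0.412776)·a + (0.910832)·b = (0.2766 + 0.1609i)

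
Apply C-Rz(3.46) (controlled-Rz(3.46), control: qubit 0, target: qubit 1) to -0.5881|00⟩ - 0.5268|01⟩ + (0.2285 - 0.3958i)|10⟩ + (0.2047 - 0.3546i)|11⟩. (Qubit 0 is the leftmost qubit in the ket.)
-0.5881|00⟩ - 0.5268|01⟩ + (-0.427 - 0.1629i)|10⟩ + (0.3177 + 0.2583i)|11⟩

C-Rz(3.46) leaves the control-|0⟩ kets |00⟩, |01⟩ unchanged and applies Rz(3.46) to qubit 1 on the control-|1⟩ pair (|10⟩, |11⟩).
Rz(3.46) = [[e^(−iθ/2), 0], [0, e^(iθ/2)]] with e^(±iθ/2) = cos(θ/2) ± i·sin(θ/2); θ = 3.46, cos(θ/2) ≈ -0.158532, sin(θ/2) ≈ 0.987354.
With a = amp(|10⟩) = (0.2285 - 0.3958i) and b = amp(|11⟩) = (0.2047 - 0.3546i):
new amp(|10⟩) = (-0.158532 - 0.987354i)·a = (-0.427 - 0.1629i)
new amp(|11⟩) = (-0.158532 + 0.987354i)·b = (0.3177 + 0.2583i)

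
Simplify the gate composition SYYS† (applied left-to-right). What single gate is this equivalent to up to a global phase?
I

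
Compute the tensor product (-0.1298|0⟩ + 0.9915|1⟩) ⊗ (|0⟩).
-0.1298|00⟩ + 0.9915|10⟩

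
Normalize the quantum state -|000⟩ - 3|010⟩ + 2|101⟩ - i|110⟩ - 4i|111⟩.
-0.1796|000⟩ - 0.5388|010⟩ + 0.3592|101⟩ - 0.1796i|110⟩ - 0.7184i|111⟩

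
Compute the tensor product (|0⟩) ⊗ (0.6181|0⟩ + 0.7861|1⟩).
0.6181|00⟩ + 0.7861|01⟩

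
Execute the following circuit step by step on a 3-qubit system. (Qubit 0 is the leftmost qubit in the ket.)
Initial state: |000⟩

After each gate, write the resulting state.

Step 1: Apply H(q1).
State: 1/√2|000⟩ + 1/√2|010⟩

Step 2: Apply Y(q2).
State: (1/√2)i|001⟩ + (1/√2)i|011⟩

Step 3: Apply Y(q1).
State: 1/√2|001⟩ - 1/√2|011⟩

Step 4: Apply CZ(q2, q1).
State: 1/√2|001⟩ + 1/√2|011⟩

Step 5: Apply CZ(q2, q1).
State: 1/√2|001⟩ - 1/√2|011⟩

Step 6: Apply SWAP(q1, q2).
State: 1/√2|010⟩ - 1/√2|011⟩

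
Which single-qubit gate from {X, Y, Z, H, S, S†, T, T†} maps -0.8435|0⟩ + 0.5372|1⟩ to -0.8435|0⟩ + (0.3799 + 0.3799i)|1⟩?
T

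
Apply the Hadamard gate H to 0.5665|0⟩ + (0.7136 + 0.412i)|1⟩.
(0.9052 + 0.2913i)|0⟩ + (-0.104 - 0.2913i)|1⟩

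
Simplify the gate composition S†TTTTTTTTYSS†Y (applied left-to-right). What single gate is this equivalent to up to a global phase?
S†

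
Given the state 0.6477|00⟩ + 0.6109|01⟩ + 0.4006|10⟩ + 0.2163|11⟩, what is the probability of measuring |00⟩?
0.4195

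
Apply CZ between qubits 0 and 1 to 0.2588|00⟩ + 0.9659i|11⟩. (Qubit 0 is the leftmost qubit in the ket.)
0.2588|00⟩ - 0.9659i|11⟩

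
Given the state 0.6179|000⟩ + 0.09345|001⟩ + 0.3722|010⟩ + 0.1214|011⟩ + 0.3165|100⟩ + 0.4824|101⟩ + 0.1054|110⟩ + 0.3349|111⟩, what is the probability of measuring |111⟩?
0.1122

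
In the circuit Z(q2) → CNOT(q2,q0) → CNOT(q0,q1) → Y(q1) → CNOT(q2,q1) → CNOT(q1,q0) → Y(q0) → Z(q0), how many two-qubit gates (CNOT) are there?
4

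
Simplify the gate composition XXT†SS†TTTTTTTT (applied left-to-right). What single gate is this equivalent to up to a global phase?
T†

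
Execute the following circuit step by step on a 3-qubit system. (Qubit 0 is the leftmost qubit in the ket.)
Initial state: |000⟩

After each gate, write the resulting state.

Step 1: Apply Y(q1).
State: i|010⟩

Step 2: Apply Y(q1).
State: |000⟩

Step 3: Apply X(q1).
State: |010⟩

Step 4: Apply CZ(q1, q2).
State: |010⟩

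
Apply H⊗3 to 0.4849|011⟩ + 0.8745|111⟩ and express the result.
0.4806|000⟩ - 0.4806|001⟩ - 0.4806|010⟩ + 0.4806|011⟩ - 0.1377|100⟩ + 0.1377|101⟩ + 0.1377|110⟩ - 0.1377|111⟩

H⊗3 gives amp(|y⟩) = (1/2√2) Σ_x (−1)^(x·y) amp(|x⟩), where x·y is the number of positions in which both x and y have a 1.
|000⟩: (0.4849 + 0.8745)/(2√2) = 0.4806
|001⟩: (-0.4849 - 0.8745)/(2√2) = -0.4806
|010⟩: (-0.4849 - 0.8745)/(2√2) = -0.4806
|011⟩: (0.4849 + 0.8745)/(2√2) = 0.4806
|100⟩: (0.4849 - 0.8745)/(2√2) = -0.1377
|101⟩: (-0.4849 + 0.8745)/(2√2) = 0.1377
|110⟩: (-0.4849 + 0.8745)/(2√2) = 0.1377
|111⟩: (0.4849 - 0.8745)/(2√2) = -0.1377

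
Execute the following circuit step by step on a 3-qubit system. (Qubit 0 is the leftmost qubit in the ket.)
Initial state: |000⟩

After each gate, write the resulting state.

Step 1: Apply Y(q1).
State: i|010⟩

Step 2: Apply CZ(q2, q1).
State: i|010⟩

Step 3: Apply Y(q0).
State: -|110⟩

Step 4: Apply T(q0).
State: (-1/√2 - (1/√2)i)|110⟩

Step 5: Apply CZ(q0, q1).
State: (1/√2 + (1/√2)i)|110⟩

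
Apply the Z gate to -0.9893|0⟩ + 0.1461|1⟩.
-0.9893|0⟩ - 0.1461|1⟩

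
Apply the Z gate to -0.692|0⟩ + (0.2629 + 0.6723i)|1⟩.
-0.692|0⟩ + (-0.2629 - 0.6723i)|1⟩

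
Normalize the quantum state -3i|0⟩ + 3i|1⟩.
-(1/√2)i|0⟩ + (1/√2)i|1⟩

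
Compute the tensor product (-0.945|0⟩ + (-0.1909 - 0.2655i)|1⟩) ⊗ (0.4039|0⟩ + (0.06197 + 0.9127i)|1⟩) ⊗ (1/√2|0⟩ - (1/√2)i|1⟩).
-0.2699|000⟩ + 0.2699i|001⟩ + (-0.04141 - 0.6099i)|010⟩ + (-0.6099 + 0.04141i)|011⟩ + (-0.05452 - 0.07583i)|100⟩ + (-0.07583 + 0.05452i)|101⟩ + (0.163 - 0.1348i)|110⟩ + (-0.1348 - 0.163i)|111⟩

amp(|b₁b₂…⟩) = product of the factor amplitudes for bits b₁, b₂, …; only kets whose every factor amplitude is nonzero survive.
|000⟩: (-0.945)(0.4039)(1/√2) = -0.2699
|001⟩: (-0.945)(0.4039)(-(1/√2)i) = 0.2699i
|010⟩: (-0.945)(0.06197 + 0.9127i)(1/√2) = (-0.04141 - 0.6099i)
|011⟩: (-0.945)(0.06197 + 0.9127i)(-(1/√2)i) = (-0.6099 + 0.04141i)
|100⟩: (-0.1909 - 0.2655i)(0.4039)(1/√2) = (-0.05452 - 0.07583i)
|101⟩: (-0.1909 - 0.2655i)(0.4039)(-(1/√2)i) = (-0.07583 + 0.05452i)
|110⟩: (-0.1909 - 0.2655i)(0.06197 + 0.9127i)(1/√2) = (0.163 - 0.1348i)
|111⟩: (-0.1909 - 0.2655i)(0.06197 + 0.9127i)(-(1/√2)i) = (-0.1348 - 0.163i)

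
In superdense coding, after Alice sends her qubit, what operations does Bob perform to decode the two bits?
CNOT (Alice's qubit controls Bob's), then H on Alice's qubit, then measure both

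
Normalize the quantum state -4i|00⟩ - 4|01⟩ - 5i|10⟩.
-0.5298i|00⟩ - 0.5298|01⟩ - 0.6623i|10⟩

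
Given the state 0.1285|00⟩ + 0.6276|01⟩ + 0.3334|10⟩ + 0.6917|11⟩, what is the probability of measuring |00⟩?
0.01651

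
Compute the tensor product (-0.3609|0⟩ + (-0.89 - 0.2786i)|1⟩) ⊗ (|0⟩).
-0.3609|00⟩ + (-0.89 - 0.2786i)|10⟩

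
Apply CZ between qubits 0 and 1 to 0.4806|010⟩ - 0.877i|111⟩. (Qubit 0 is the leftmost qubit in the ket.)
0.4806|010⟩ + 0.877i|111⟩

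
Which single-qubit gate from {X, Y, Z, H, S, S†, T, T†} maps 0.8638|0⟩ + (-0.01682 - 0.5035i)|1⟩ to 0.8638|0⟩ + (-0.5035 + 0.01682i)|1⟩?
S†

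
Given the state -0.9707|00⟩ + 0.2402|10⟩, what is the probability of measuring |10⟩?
0.0577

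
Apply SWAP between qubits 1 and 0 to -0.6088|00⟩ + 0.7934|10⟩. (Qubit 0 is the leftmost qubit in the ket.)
-0.6088|00⟩ + 0.7934|01⟩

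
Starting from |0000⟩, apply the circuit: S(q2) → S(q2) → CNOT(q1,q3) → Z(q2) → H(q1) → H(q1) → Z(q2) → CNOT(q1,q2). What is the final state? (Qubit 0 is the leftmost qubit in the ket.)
|0000⟩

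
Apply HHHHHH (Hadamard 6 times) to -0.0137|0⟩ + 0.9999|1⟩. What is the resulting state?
-0.0137|0⟩ + 0.9999|1⟩

H² = I, so an even number of Hadamards cancels: H^6 = I and the state is unchanged.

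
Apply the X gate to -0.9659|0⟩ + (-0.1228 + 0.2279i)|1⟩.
(-0.1228 + 0.2279i)|0⟩ - 0.9659|1⟩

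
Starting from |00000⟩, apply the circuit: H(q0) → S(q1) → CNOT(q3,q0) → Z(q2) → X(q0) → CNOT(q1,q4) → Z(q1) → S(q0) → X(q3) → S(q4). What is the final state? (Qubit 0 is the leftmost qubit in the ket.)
1/√2|00010⟩ + (1/√2)i|10010⟩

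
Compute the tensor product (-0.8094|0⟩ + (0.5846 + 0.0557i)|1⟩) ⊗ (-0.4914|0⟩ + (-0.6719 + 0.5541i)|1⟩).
0.3977|00⟩ + (0.5438 - 0.4485i)|01⟩ + (-0.2873 - 0.02737i)|10⟩ + (-0.4237 + 0.2865i)|11⟩

amp(|b₁b₂…⟩) = product of the factor amplitudes for bits b₁, b₂, …; only kets whose every factor amplitude is nonzero survive.
|00⟩: (-0.8094)(-0.4914) = 0.3977
|01⟩: (-0.8094)(-0.6719 + 0.5541i) = (0.5438 - 0.4485i)
|10⟩: (0.5846 + 0.0557i)(-0.4914) = (-0.2873 - 0.02737i)
|11⟩: (0.5846 + 0.0557i)(-0.6719 + 0.5541i) = (-0.4237 + 0.2865i)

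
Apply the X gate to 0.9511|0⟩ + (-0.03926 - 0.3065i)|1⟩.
(-0.03926 - 0.3065i)|0⟩ + 0.9511|1⟩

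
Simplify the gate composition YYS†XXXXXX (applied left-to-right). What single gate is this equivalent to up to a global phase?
S†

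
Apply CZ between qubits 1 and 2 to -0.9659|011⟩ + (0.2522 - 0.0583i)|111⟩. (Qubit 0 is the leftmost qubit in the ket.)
0.9659|011⟩ + (-0.2522 + 0.0583i)|111⟩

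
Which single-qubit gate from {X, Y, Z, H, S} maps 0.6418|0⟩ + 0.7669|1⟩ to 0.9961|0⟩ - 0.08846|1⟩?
H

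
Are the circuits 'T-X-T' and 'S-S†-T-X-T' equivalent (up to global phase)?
Yes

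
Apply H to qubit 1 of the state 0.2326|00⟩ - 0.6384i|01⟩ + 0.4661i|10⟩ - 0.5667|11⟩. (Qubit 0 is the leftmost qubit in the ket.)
(0.1645 - 0.4514i)|00⟩ + (0.1645 + 0.4514i)|01⟩ + (-0.4007 + 0.3296i)|10⟩ + (0.4007 + 0.3296i)|11⟩

H on qubit 1 mixes each pair of kets that differ only in qubit 1: amplitudes (a, b) of (|…0…⟩, |…1…⟩) become ((a + b)/√2, (a − b)/√2). Kets absent from the input have amplitude 0.
(|00⟩, |01⟩): (a, b) = (0.2326, -0.6384i) → ((0.1645 - 0.4514i), (0.1645 + 0.4514i))
(|10⟩, |11⟩): (a, b) = (0.4661i, -0.5667) → ((-0.4007 + 0.3296i), (0.4007 + 0.3296i))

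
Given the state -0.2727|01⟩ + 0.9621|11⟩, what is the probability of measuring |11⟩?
0.9256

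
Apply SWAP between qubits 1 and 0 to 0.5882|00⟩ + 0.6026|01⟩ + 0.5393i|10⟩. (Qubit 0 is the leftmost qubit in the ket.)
0.5882|00⟩ + 0.5393i|01⟩ + 0.6026|10⟩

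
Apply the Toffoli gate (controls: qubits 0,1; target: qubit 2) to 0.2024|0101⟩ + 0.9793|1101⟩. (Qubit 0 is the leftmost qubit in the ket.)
0.2024|0101⟩ + 0.9793|1111⟩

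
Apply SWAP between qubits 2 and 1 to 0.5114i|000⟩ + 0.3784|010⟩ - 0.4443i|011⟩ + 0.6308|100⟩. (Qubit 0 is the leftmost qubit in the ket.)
0.5114i|000⟩ + 0.3784|001⟩ - 0.4443i|011⟩ + 0.6308|100⟩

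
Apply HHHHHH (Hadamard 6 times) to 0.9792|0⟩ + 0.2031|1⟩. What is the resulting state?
0.9792|0⟩ + 0.2031|1⟩

H² = I, so an even number of Hadamards cancels: H^6 = I and the state is unchanged.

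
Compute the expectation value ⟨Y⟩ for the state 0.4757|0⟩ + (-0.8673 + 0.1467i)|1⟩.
0.1396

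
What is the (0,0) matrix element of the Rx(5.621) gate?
-0.9457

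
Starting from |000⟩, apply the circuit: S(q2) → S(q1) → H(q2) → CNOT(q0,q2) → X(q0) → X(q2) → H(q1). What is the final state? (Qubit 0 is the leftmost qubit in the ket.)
1/2|100⟩ + 1/2|101⟩ + 1/2|110⟩ + 1/2|111⟩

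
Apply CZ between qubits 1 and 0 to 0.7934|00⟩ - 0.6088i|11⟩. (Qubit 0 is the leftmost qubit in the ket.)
0.7934|00⟩ + 0.6088i|11⟩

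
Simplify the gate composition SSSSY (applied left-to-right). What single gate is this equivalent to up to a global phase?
Y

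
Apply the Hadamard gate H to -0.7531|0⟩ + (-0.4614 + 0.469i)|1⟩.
(-0.8588 + 0.3316i)|0⟩ + (-0.2063 - 0.3316i)|1⟩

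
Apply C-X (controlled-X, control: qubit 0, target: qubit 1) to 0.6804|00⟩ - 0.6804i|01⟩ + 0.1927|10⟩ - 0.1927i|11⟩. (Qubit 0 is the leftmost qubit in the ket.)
0.6804|00⟩ - 0.6804i|01⟩ - 0.1927i|10⟩ + 0.1927|11⟩

C-X leaves the control-|0⟩ kets |00⟩, |01⟩ unchanged and applies X to qubit 1 on the control-|1⟩ pair (|10⟩, |11⟩).
X = [[0, 1], [1, 0]].
With a = amp(|10⟩) = 0.1927 and b = amp(|11⟩) = -0.1927i:
new amp(|10⟩) = (1)·b = -0.1927i
new amp(|11⟩) = (1)·a = 0.1927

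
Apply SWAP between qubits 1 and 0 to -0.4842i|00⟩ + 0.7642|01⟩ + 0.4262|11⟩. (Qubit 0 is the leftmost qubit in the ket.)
-0.4842i|00⟩ + 0.7642|10⟩ + 0.4262|11⟩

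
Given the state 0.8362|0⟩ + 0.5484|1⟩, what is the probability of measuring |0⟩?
0.6992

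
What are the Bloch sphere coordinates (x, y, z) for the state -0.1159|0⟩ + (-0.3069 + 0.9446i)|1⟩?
(0.07114, -0.219, -0.973)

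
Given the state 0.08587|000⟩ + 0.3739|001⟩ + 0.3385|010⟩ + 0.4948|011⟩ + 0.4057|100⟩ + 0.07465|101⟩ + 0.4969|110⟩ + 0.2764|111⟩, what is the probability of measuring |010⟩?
0.1146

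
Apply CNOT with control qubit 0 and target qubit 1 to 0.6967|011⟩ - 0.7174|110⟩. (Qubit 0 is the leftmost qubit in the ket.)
0.6967|011⟩ - 0.7174|100⟩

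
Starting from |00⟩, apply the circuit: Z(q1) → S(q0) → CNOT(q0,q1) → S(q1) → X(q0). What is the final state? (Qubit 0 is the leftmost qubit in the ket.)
|10⟩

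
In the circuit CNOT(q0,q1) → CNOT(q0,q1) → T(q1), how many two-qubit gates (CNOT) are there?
2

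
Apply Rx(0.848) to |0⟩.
0.9115|0⟩ - 0.4114i|1⟩

Rx(0.848) = [[cos(θ/2), −i·sin(θ/2)], [−i·sin(θ/2), cos(θ/2)]]; θ = 0.848, cos(θ/2) ≈ 0.911451, sin(θ/2) ≈ 0.41141.
With a = amp(|0⟩) = 1 and b = amp(|1⟩) = 0:
new amp(|0⟩) = (0.911451)·a + (-0.41141i)·b = 0.9115
new amp(|1⟩) = (-0.41141i)·a + (0.911451)·b = -0.4114i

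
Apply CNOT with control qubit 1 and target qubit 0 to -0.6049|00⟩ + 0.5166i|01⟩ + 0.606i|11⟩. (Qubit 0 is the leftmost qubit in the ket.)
-0.6049|00⟩ + 0.606i|01⟩ + 0.5166i|11⟩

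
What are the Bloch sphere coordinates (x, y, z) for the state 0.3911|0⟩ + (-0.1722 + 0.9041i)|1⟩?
(-0.1347, 0.7072, -0.6941)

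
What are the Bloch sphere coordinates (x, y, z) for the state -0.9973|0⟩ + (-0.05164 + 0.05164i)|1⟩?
(0.103, -0.103, 0.9893)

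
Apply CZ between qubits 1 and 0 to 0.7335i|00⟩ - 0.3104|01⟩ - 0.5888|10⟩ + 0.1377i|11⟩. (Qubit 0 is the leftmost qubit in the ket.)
0.7335i|00⟩ - 0.3104|01⟩ - 0.5888|10⟩ - 0.1377i|11⟩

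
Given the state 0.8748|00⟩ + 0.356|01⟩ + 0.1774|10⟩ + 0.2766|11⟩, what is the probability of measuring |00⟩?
0.7653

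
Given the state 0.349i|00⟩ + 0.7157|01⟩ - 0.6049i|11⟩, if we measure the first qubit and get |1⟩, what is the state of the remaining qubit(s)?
-i|1⟩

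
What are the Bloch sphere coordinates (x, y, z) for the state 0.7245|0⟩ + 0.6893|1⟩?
(0.9988, 0, 0.04977)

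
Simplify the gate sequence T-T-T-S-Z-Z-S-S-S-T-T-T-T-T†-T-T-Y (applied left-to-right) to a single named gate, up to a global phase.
Y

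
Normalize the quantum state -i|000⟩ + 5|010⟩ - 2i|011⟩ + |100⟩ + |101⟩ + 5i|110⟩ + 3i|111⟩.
-0.1231i|000⟩ + 0.6155|010⟩ - 0.2462i|011⟩ + 0.1231|100⟩ + 0.1231|101⟩ + 0.6155i|110⟩ + 0.3693i|111⟩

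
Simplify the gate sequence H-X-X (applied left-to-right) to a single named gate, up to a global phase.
H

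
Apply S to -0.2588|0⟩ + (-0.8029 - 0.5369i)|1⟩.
-0.2588|0⟩ + (0.5369 - 0.8029i)|1⟩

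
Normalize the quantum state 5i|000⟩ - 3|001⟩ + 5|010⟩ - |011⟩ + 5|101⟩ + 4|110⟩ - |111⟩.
0.4951i|000⟩ - 0.297|001⟩ + 0.4951|010⟩ - 0.09901|011⟩ + 0.4951|101⟩ + 0.3961|110⟩ - 0.09901|111⟩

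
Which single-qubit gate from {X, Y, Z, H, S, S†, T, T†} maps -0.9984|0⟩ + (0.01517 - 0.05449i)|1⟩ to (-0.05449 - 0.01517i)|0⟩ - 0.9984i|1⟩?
Y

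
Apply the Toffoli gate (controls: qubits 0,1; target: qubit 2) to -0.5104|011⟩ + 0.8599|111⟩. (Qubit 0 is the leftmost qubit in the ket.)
-0.5104|011⟩ + 0.8599|110⟩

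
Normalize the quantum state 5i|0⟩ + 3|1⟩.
0.8575i|0⟩ + 0.5145|1⟩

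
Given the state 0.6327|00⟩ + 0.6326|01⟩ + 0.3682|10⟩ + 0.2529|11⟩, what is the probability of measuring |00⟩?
0.4003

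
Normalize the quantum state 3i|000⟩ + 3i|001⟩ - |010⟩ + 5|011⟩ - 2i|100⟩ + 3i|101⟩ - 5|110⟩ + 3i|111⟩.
0.3145i|000⟩ + 0.3145i|001⟩ - 0.1048|010⟩ + 0.5241|011⟩ - 0.2097i|100⟩ + 0.3145i|101⟩ - 0.5241|110⟩ + 0.3145i|111⟩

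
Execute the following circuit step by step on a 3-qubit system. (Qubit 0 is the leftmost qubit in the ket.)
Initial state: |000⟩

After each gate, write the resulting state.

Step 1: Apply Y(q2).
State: i|001⟩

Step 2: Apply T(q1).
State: i|001⟩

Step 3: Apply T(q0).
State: i|001⟩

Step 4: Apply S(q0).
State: i|001⟩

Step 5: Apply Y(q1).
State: -|011⟩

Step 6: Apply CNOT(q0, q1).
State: -|011⟩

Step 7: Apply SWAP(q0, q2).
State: -|110⟩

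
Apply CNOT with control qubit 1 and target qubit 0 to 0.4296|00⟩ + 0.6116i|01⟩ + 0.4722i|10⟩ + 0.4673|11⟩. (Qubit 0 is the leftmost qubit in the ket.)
0.4296|00⟩ + 0.4673|01⟩ + 0.4722i|10⟩ + 0.6116i|11⟩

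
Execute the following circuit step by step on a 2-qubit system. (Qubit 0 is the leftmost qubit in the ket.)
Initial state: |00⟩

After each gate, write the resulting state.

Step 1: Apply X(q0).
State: |10⟩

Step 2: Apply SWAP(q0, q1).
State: |01⟩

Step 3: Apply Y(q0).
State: i|11⟩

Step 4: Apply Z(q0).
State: -i|11⟩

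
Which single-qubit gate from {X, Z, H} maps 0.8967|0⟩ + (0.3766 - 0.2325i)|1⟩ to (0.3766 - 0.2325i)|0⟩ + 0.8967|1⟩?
X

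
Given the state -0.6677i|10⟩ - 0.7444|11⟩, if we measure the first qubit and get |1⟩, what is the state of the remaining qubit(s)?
-0.6677i|0⟩ - 0.7444|1⟩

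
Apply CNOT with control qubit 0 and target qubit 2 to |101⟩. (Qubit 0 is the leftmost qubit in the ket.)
|100⟩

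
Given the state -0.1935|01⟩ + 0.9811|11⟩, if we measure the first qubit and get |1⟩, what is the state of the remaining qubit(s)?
|1⟩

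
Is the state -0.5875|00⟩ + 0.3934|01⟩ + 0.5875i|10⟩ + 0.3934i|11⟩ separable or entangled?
Entangled

Writing the state as a|00⟩ + b|01⟩ + c|10⟩ + d|11⟩, it is a product state iff ad − bc = 0.
Here (a, b, c, d) = (-0.5875, 0.3934, 0.5875i, 0.3934i): ad − bc = (-0.5875)(0.3934i) − (0.3934)(0.5875i) = -0.4622i ≠ 0, so the state is entangled.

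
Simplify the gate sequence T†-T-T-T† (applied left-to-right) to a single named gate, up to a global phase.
I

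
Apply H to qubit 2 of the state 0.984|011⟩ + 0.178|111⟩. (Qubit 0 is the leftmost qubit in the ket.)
0.6958|010⟩ - 0.6958|011⟩ + 0.1259|110⟩ - 0.1259|111⟩

H on qubit 2 mixes each pair of kets that differ only in qubit 2: amplitudes (a, b) of (|…0…⟩, |…1…⟩) become ((a + b)/√2, (a − b)/√2). Kets absent from the input have amplitude 0.
(|010⟩, |011⟩): (a, b) = (0, 0.984) → (0.6958, -0.6958)
(|110⟩, |111⟩): (a, b) = (0, 0.178) → (0.1259, -0.1259)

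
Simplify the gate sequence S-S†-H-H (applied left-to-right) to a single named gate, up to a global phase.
I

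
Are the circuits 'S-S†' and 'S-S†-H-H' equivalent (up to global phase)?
Yes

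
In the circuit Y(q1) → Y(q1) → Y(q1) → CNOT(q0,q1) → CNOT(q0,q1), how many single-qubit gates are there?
3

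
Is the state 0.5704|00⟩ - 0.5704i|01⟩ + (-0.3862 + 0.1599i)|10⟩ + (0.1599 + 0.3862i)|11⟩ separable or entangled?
Separable

Writing the state as a|00⟩ + b|01⟩ + c|10⟩ + d|11⟩, it is a product state iff ad − bc = 0.
Here (a, b, c, d) = (0.5704, -0.5704i, (-0.3862 + 0.1599i), (0.1599 + 0.3862i)): ad − bc = (0.5704)(0.1599 + 0.3862i) − (-0.5704i)(-0.3862 + 0.1599i) = 0, so the state is separable.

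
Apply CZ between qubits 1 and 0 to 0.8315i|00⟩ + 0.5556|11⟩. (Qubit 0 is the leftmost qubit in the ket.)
0.8315i|00⟩ - 0.5556|11⟩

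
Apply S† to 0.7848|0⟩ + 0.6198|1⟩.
0.7848|0⟩ - 0.6198i|1⟩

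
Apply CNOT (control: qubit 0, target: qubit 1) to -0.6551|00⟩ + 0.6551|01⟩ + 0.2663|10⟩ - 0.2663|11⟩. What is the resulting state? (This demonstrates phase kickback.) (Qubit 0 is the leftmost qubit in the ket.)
-0.6551|00⟩ + 0.6551|01⟩ - 0.2663|10⟩ + 0.2663|11⟩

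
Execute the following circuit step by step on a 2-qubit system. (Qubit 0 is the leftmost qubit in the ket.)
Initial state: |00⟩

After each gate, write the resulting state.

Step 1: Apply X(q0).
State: |10⟩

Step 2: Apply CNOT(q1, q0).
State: |10⟩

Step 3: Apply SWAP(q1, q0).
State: |01⟩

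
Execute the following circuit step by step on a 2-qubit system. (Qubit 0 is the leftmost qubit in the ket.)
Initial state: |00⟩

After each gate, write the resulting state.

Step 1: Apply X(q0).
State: |10⟩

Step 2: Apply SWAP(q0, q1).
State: |01⟩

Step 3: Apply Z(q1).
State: -|01⟩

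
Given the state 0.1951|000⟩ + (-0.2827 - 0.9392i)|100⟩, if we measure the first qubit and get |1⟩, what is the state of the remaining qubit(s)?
(-0.2882 - 0.9576i)|00⟩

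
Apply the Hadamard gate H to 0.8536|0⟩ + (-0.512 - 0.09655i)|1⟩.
(0.2415 - 0.06827i)|0⟩ + (0.9656 + 0.06827i)|1⟩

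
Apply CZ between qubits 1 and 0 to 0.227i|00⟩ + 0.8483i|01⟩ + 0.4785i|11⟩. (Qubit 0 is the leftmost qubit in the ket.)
0.227i|00⟩ + 0.8483i|01⟩ - 0.4785i|11⟩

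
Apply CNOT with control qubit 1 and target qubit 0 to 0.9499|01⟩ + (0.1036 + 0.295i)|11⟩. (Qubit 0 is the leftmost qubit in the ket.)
(0.1036 + 0.295i)|01⟩ + 0.9499|11⟩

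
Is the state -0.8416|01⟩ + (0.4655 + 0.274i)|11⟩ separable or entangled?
Separable

Writing the state as a|00⟩ + b|01⟩ + c|10⟩ + d|11⟩, it is a product state iff ad − bc = 0.
Here (a, b, c, d) = (0, -0.8416, 0, (0.4655 + 0.274i)): ad − bc = (0)(0.4655 + 0.274i) − (-0.8416)(0) = 0, so the state is separable.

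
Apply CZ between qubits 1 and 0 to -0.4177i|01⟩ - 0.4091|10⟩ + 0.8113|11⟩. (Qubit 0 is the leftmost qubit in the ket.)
-0.4177i|01⟩ - 0.4091|10⟩ - 0.8113|11⟩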